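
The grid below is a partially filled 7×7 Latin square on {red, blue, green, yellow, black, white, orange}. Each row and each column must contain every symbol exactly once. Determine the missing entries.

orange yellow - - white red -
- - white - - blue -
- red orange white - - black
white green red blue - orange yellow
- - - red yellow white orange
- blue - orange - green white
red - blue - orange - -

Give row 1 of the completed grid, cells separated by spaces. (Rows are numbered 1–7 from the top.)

orange yellow black green white red blue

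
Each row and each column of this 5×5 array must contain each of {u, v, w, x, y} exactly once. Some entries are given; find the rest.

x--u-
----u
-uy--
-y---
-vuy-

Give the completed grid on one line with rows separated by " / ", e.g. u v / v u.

At row 1, column 2: row 1 has {u,x}; column 2 has {u,v,y}; that leaves w.
At row 1, column 3: row 1 has {u,w,x}; column 3 has {u,y}; that leaves v.
At row 1, column 5: row 1 has {u,v,w,x}; column 5 has {u}; that leaves y.
At row 2, column 2: row 2 has {u}; column 2 has {u,v,w,y}; that leaves x.
At row 2, column 3: row 2 has {u,x}; column 3 has {u,v,y}; that leaves w.
At row 2, column 4: row 2 has {u,w,x}; column 4 has {u,y}; that leaves v.
At row 4, column 3: row 4 has {y}; column 3 has {u,v,w,y}; that leaves x.
At row 4, column 4: row 4 has {x,y}; column 4 has {u,v,y}; that leaves w.
At row 4, column 5: row 4 has {w,x,y}; column 5 has {u,y}; that leaves v.
At row 5, column 1: row 5 has {u,v,y}; column 1 has {x}; that leaves w.
At row 5, column 5: row 5 has {u,v,w,y}; column 5 has {u,v,y}; that leaves x.
At row 2, column 1: row 2 has {u,v,w,x}; column 1 has {w,x}; that leaves y.
At row 3, column 1: row 3 has {u,y}; column 1 has {w,x,y}; that leaves v.
At row 3, column 4: row 3 has {u,v,y}; column 4 has {u,v,w,y}; that leaves x.
At row 3, column 5: row 3 has {u,v,x,y}; column 5 has {u,v,x,y}; that leaves w.
At row 4, column 1: row 4 has {v,w,x,y}; column 1 has {v,w,x,y}; that leaves u.

x w v u y / y x w v u / v u y x w / u y x w v / w v u y x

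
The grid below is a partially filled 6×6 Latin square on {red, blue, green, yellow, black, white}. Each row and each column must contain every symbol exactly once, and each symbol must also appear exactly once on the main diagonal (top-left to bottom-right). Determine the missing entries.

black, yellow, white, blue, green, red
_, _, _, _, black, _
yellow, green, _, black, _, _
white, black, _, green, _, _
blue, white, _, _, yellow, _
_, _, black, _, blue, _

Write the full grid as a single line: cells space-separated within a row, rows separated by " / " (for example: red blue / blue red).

black yellow white blue green red / red blue yellow white black green / yellow green red black white blue / white black blue green red yellow / blue white green red yellow black / green red black yellow blue white

row 4 has {green,black,white}; column 5 has {blue,green,yellow,black} — only red is left for (r4,c5).
row 5 has {blue,yellow,white}; column 4 has {blue,green,black} — only red is left for (r5,c4).
row 6 has {blue,black}; column 2 has {green,yellow,black,white} — only red is left for (r6,c2).
row 6 has {red,blue,black}; column 6 has {red}; the diagonal has {green,yellow,black} — only white is left for (r6,c6).
row 2 has {black}; column 2 has {red,green,yellow,black,white}; the diagonal has {green,yellow,black,white} — only blue is left for (r2,c2).
row 3 has {green,yellow,black}; column 3 has {black,white}; the diagonal has {blue,green,yellow,black,white} — only red is left for (r3,c3).
row 3 has {red,green,yellow,black}; column 5 has {red,blue,green,yellow,black} — only white is left for (r3,c5).
row 3 has {red,green,yellow,black,white}; column 6 has {red,white} — only blue is left for (r3,c6).
row 4 has {red,green,black,white}; column 6 has {red,blue,white} — only yellow is left for (r4,c6).
row 5 has {red,blue,yellow,white}; column 3 has {red,black,white} — only green is left for (r5,c3).
row 5 has {red,blue,green,yellow,white}; column 6 has {red,blue,yellow,white} — only black is left for (r5,c6).
row 6 has {red,blue,black,white}; column 1 has {blue,yellow,black,white} — only green is left for (r6,c1).
row 6 has {red,blue,green,black,white}; column 4 has {red,blue,green,black} — only yellow is left for (r6,c4).
row 2 has {blue,black}; column 1 has {blue,green,yellow,black,white} — only red is left for (r2,c1).
row 2 has {red,blue,black}; column 3 has {red,green,black,white} — only yellow is left for (r2,c3).
row 2 has {red,blue,yellow,black}; column 4 has {red,blue,green,yellow,black} — only white is left for (r2,c4).
row 2 has {red,blue,yellow,black,white}; column 6 has {red,blue,yellow,black,white} — only green is left for (r2,c6).
row 4 has {red,green,yellow,black,white}; column 3 has {red,green,yellow,black,white} — only blue is left for (r4,c3).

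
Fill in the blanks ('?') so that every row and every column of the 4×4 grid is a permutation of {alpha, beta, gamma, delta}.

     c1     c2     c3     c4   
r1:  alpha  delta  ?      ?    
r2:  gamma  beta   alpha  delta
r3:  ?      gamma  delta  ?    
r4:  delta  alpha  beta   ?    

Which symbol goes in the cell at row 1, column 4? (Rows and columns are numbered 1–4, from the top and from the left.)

(r1,c3): row 1 has {alpha,delta}; column 3 has {alpha,beta,delta}, so it must be gamma.
(r1,c4): row 1 has {alpha,gamma,delta}; column 4 has {delta}, so it must be beta.

beta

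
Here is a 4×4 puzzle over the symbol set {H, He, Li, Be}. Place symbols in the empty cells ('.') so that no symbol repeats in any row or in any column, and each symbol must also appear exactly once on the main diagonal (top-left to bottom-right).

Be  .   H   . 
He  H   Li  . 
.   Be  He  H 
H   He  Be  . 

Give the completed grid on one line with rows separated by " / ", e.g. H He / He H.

(r1,c2) = Li
(r1,c4) = He
(r2,c4) = Be
(r3,c1) = Li
(r4,c4) = Li

Be Li H He / He H Li Be / Li Be He H / H He Be Li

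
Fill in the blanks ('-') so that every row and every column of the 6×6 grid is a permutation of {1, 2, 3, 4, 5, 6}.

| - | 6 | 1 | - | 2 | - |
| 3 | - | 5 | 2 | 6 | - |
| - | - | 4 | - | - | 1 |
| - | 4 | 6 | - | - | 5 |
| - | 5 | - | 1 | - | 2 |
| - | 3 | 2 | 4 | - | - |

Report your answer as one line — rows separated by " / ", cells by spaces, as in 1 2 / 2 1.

(r2,c2): row 2 has {2,3,5,6}; column 2 has {3,4,5,6}, so it must be 1.
(r2,c6): row 2 has {1,2,3,5,6}; column 6 has {1,2,5}, so it must be 4.
(r3,c2): row 3 has {1,4}; column 2 has {1,3,4,5,6}, so it must be 2.
(r4,c4): row 4 has {4,5,6}; column 4 has {1,2,4}, so it must be 3.
(r4,c5): row 4 has {3,4,5,6}; column 5 has {2,6}, so it must be 1.
(r5,c3): row 5 has {1,2,5}; column 3 has {1,2,4,5,6}, so it must be 3.
(r5,c5): row 5 has {1,2,3,5}; column 5 has {1,2,6}, so it must be 4.
(r6,c5): row 6 has {2,3,4}; column 5 has {1,2,4,6}, so it must be 5.
(r6,c6): row 6 has {2,3,4,5}; column 6 has {1,2,4,5}, so it must be 6.
(r1,c4): row 1 has {1,2,6}; column 4 has {1,2,3,4}, so it must be 5.
(r1,c6): row 1 has {1,2,5,6}; column 6 has {1,2,4,5,6}, so it must be 3.
(r3,c4): row 3 has {1,2,4}; column 4 has {1,2,3,4,5}, so it must be 6.
(r3,c5): row 3 has {1,2,4,6}; column 5 has {1,2,4,5,6}, so it must be 3.
(r4,c1): row 4 has {1,3,4,5,6}; column 1 has {3}, so it must be 2.
(r5,c1): row 5 has {1,2,3,4,5}; column 1 has {2,3}, so it must be 6.
(r6,c1): row 6 has {2,3,4,5,6}; column 1 has {2,3,6}, so it must be 1.
(r1,c1): row 1 has {1,2,3,5,6}; column 1 has {1,2,3,6}, so it must be 4.
(r3,c1): row 3 has {1,2,3,4,6}; column 1 has {1,2,3,4,6}, so it must be 5.

4 6 1 5 2 3 / 3 1 5 2 6 4 / 5 2 4 6 3 1 / 2 4 6 3 1 5 / 6 5 3 1 4 2 / 1 3 2 4 5 6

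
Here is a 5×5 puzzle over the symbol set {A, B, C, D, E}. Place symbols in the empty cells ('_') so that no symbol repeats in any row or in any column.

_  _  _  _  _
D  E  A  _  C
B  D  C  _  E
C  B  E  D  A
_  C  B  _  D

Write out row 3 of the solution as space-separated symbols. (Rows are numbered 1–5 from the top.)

B D C A E

(r1,c2) = A
(r1,c3) = D
(r1,c5) = B
(r2,c4) = B
(r3,c4) = A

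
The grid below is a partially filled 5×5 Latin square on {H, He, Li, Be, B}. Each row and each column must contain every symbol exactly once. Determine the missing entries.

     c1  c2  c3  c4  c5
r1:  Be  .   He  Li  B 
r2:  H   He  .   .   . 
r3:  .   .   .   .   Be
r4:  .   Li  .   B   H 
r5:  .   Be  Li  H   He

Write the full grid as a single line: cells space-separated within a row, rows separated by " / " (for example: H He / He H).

row 1 has {He,Li,Be,B}; column 2 has {He,Li,Be} — only H is left for (r1,c2).
row 2 has {H,He}; column 4 has {H,Li,B} — only Be is left for (r2,c4).
row 2 has {H,He,Be}; column 5 has {H,He,Be,B} — only Li is left for (r2,c5).
row 3 has {Be}; column 2 has {H,He,Li,Be} — only B is left for (r3,c2).
row 3 has {Be,B}; column 3 has {He,Li} — only H is left for (r3,c3).
row 3 has {H,Be,B}; column 4 has {H,Li,Be,B} — only He is left for (r3,c4).
row 4 has {H,Li,B}; column 1 has {H,Be} — only He is left for (r4,c1).
row 4 has {H,He,Li,B}; column 3 has {H,He,Li} — only Be is left for (r4,c3).
row 5 has {H,He,Li,Be}; column 1 has {H,He,Be} — only B is left for (r5,c1).
row 2 has {H,He,Li,Be}; column 3 has {H,He,Li,Be} — only B is left for (r2,c3).
row 3 has {H,He,Be,B}; column 1 has {H,He,Be,B} — only Li is left for (r3,c1).

Be H He Li B / H He B Be Li / Li B H He Be / He Li Be B H / B Be Li H He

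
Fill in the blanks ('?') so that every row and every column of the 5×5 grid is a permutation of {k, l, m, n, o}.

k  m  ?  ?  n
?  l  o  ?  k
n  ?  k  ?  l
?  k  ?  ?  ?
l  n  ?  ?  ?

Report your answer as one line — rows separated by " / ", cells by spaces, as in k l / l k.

(r1,c3): row 1 has {k,m,n}; column 3 has {k,o}, so it must be l.
(r1,c4): row 1 has {k,l,m,n}; column 4 is empty so far, so it must be o.
(r2,c1): row 2 has {k,l,o}; column 1 has {k,l,n}, so it must be m.
(r2,c4): row 2 has {k,l,m,o}; column 4 has {o}, so it must be n.
(r3,c2): row 3 has {k,l,n}; column 2 has {k,l,m,n}, so it must be o.
(r3,c4): row 3 has {k,l,n,o}; column 4 has {n,o}, so it must be m.
(r4,c1): row 4 has {k}; column 1 has {k,l,m,n}, so it must be o.
(r4,c4): row 4 has {k,o}; column 4 has {m,n,o}, so it must be l.
(r4,c5): row 4 has {k,l,o}; column 5 has {k,l,n}, so it must be m.
(r5,c3): row 5 has {l,n}; column 3 has {k,l,o}, so it must be m.
(r5,c4): row 5 has {l,m,n}; column 4 has {l,m,n,o}, so it must be k.
(r5,c5): row 5 has {k,l,m,n}; column 5 has {k,l,m,n}, so it must be o.
(r4,c3): row 4 has {k,l,m,o}; column 3 has {k,l,m,o}, so it must be n.

k m l o n / m l o n k / n o k m l / o k n l m / l n m k o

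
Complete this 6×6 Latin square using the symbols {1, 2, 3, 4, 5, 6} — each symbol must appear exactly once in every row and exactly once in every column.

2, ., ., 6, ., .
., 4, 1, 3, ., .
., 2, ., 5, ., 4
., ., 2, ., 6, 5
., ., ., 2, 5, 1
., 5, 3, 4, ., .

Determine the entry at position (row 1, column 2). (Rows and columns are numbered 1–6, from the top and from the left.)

1

(r1,c6) = 3
(r2,c5) = 2
(r2,c6) = 6
(r3,c3) = 6
(r4,c4) = 1
(r5,c3) = 4
(r6,c5) = 1
(r6,c6) = 2
(r1,c2) = 1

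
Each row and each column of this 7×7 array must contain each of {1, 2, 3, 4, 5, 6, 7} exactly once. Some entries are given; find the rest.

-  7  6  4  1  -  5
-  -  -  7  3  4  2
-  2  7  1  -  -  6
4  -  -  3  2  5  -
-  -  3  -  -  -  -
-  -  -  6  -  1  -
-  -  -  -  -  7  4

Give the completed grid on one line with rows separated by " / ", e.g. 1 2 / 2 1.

3 7 6 4 1 2 5 / 6 1 5 7 3 4 2 / 5 2 7 1 4 3 6 / 4 6 1 3 2 5 7 / 7 4 3 2 5 6 1 / 2 5 4 6 7 1 3 / 1 3 2 5 6 7 4

At row 3, column 6: row 3 has {1,2,6,7}; column 6 has {1,4,5,7}; that leaves 3.
At row 4, column 3: row 4 has {2,3,4,5}; column 3 has {3,6,7}; that leaves 1.
At row 4, column 7: row 4 has {1,2,3,4,5}; column 7 has {2,4,5,6}; that leaves 7.
At row 5, column 7: row 5 has {3}; column 7 has {2,4,5,6,7}; that leaves 1.
At row 6, column 7: row 6 has {1,6}; column 7 has {1,2,4,5,6,7}; that leaves 3.
At row 1, column 6: row 1 has {1,4,5,6,7}; column 6 has {1,3,4,5,7}; that leaves 2.
At row 2, column 3: row 2 has {2,3,4,7}; column 3 has {1,3,6,7}; that leaves 5.
At row 3, column 1: row 3 has {1,2,3,6,7}; column 1 has {4}; that leaves 5.
At row 3, column 5: row 3 has {1,2,3,5,6,7}; column 5 has {1,2,3}; that leaves 4.
At row 4, column 2: row 4 has {1,2,3,4,5,7}; column 2 has {2,7}; that leaves 6.
At row 5, column 6: row 5 has {1,3}; column 6 has {1,2,3,4,5,7}; that leaves 6.
At row 7, column 3: row 7 has {4,7}; column 3 has {1,3,5,6,7}; that leaves 2.
At row 7, column 4: row 7 has {2,4,7}; column 4 has {1,3,4,6,7}; that leaves 5.
At row 7, column 5: row 7 has {2,4,5,7}; column 5 has {1,2,3,4}; that leaves 6.
At row 1, column 1: row 1 has {1,2,4,5,6,7}; column 1 has {4,5}; that leaves 3.
At row 2, column 2: row 2 has {2,3,4,5,7}; column 2 has {2,6,7}; that leaves 1.
At row 5, column 4: row 5 has {1,3,6}; column 4 has {1,3,4,5,6,7}; that leaves 2.
At row 6, column 3: row 6 has {1,3,6}; column 3 has {1,2,3,5,6,7}; that leaves 4.
At row 7, column 1: row 7 has {2,4,5,6,7}; column 1 has {3,4,5}; that leaves 1.
At row 7, column 2: row 7 has {1,2,4,5,6,7}; column 2 has {1,2,6,7}; that leaves 3.
At row 2, column 1: row 2 has {1,2,3,4,5,7}; column 1 has {1,3,4,5}; that leaves 6.
At row 5, column 1: row 5 has {1,2,3,6}; column 1 has {1,3,4,5,6}; that leaves 7.
At row 5, column 5: row 5 has {1,2,3,6,7}; column 5 has {1,2,3,4,6}; that leaves 5.
At row 6, column 1: row 6 has {1,3,4,6}; column 1 has {1,3,4,5,6,7}; that leaves 2.
At row 6, column 2: row 6 has {1,2,3,4,6}; column 2 has {1,2,3,6,7}; that leaves 5.
At row 6, column 5: row 6 has {1,2,3,4,5,6}; column 5 has {1,2,3,4,5,6}; that leaves 7.
At row 5, column 2: row 5 has {1,2,3,5,6,7}; column 2 has {1,2,3,5,6,7}; that leaves 4.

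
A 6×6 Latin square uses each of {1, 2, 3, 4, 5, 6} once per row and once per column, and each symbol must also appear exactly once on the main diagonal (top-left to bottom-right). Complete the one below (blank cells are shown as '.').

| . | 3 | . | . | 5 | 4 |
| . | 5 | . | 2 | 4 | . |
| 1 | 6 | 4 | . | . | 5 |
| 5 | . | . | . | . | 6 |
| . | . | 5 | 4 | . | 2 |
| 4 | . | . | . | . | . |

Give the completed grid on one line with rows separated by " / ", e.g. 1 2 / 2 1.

(r3,c4) = 3
(r3,c5) = 2
(r4,c4) = 1
(r4,c5) = 3
(r5,c2) = 1
(r5,c5) = 6
(r6,c2) = 2
(r6,c5) = 1
(r6,c6) = 3
(r1,c1) = 2
(r1,c4) = 6
(r2,c6) = 1
(r4,c2) = 4
(r4,c3) = 2
(r5,c1) = 3
(r6,c3) = 6
(r6,c4) = 5
(r1,c3) = 1
(r2,c1) = 6
(r2,c3) = 3

2 3 1 6 5 4 / 6 5 3 2 4 1 / 1 6 4 3 2 5 / 5 4 2 1 3 6 / 3 1 5 4 6 2 / 4 2 6 5 1 3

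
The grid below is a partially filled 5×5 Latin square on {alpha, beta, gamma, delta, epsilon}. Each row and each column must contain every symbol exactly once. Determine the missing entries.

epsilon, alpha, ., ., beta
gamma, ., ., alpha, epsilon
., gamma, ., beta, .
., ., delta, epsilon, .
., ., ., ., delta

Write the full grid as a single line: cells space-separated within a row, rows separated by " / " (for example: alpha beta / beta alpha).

epsilon alpha gamma delta beta / gamma delta beta alpha epsilon / delta gamma epsilon beta alpha / alpha beta delta epsilon gamma / beta epsilon alpha gamma delta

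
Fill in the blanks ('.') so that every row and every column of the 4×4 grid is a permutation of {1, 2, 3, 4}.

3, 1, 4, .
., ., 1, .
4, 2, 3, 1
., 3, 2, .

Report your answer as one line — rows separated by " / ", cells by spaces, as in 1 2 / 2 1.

3 1 4 2 / 2 4 1 3 / 4 2 3 1 / 1 3 2 4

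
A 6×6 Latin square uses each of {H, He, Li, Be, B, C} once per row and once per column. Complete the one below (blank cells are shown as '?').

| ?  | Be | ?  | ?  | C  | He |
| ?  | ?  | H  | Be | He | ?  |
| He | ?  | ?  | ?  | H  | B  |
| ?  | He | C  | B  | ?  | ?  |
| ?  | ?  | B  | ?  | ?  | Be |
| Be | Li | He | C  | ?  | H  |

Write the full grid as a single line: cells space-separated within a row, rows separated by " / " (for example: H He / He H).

B Be Li H C He / Li B H Be He C / He C Be Li H B / H He C B Be Li / C H B He Li Be / Be Li He C B H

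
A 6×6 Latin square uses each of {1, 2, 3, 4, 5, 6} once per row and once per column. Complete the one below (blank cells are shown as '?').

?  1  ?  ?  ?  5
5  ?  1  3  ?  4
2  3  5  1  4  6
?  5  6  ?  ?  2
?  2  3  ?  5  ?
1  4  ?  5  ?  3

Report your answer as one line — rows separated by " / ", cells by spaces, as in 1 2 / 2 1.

6 1 4 2 3 5 / 5 6 1 3 2 4 / 2 3 5 1 4 6 / 3 5 6 4 1 2 / 4 2 3 6 5 1 / 1 4 2 5 6 3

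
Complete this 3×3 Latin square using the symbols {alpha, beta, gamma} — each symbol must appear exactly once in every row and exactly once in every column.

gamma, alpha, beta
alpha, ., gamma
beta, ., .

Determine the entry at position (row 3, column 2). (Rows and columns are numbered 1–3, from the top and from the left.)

gamma

(r2,c2): row 2 has {alpha,gamma}; column 2 has {alpha}, so it must be beta.
(r3,c2): row 3 has {beta}; column 2 has {alpha,beta}, so it must be gamma.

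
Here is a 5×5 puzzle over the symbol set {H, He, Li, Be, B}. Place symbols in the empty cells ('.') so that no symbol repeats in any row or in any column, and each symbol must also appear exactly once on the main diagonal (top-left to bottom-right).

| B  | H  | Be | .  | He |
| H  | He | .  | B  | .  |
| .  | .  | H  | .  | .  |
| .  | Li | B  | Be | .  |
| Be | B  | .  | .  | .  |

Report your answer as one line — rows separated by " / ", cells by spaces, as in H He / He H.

B H Be Li He / H He Li B Be / Li Be H He B / He Li B Be H / Be B He H Li

At row 1, column 4: row 1 has {H,He,Be,B}; column 4 has {Be,B}; that leaves Li.
At row 2, column 3: row 2 has {H,He,B}; column 3 has {H,Be,B}; that leaves Li.
At row 2, column 5: row 2 has {H,He,Li,B}; column 5 has {He}; that leaves Be.
At row 3, column 2: row 3 has {H}; column 2 has {H,He,Li,B}; that leaves Be.
At row 3, column 4: row 3 has {H,Be}; column 4 has {Li,Be,B}; that leaves He.
At row 4, column 1: row 4 has {Li,Be,B}; column 1 has {H,Be,B}; that leaves He.
At row 4, column 5: row 4 has {He,Li,Be,B}; column 5 has {He,Be}; that leaves H.
At row 5, column 3: row 5 has {Be,B}; column 3 has {H,Li,Be,B}; that leaves He.
At row 5, column 4: row 5 has {He,Be,B}; column 4 has {He,Li,Be,B}; that leaves H.
At row 5, column 5: row 5 has {H,He,Be,B}; column 5 has {H,He,Be}; the diagonal has {H,He,Be,B}; that leaves Li.
At row 3, column 1: row 3 has {H,He,Be}; column 1 has {H,He,Be,B}; that leaves Li.
At row 3, column 5: row 3 has {H,He,Li,Be}; column 5 has {H,He,Li,Be}; that leaves B.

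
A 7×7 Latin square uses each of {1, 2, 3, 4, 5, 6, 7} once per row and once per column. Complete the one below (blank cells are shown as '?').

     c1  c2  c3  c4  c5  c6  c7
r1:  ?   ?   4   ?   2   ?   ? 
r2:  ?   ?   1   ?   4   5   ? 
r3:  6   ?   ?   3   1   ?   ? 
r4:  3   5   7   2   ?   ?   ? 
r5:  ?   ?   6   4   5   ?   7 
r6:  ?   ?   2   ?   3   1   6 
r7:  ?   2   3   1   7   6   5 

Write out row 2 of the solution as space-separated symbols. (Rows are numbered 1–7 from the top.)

7 3 1 6 4 5 2

Cell (r3,c3): row 3 has {1,3,6}; column 3 has {1,2,3,4,6,7} → 5.
Cell (r4,c5): row 4 has {2,3,5,7}; column 5 has {1,2,3,4,5,7} → 6.
Cell (r4,c6): row 4 has {2,3,5,6,7}; column 6 has {1,5,6} → 4.
Cell (r4,c7): row 4 has {2,3,4,5,6,7}; column 7 has {5,6,7} → 1.
Cell (r7,c1): row 7 has {1,2,3,5,6,7}; column 1 has {3,6} → 4.
Cell (r1,c7): row 1 has {2,4}; column 7 has {1,5,6,7} → 3.
Cell (r2,c7): row 2 has {1,4,5}; column 7 has {1,3,5,6,7} → 2.
Cell (r3,c7): row 3 has {1,3,5,6}; column 7 has {1,2,3,5,6,7} → 4.
Cell (r1,c6): row 1 has {2,3,4}; column 6 has {1,4,5,6} → 7.
Cell (r2,c1): row 2 has {1,2,4,5}; column 1 has {3,4,6} → 7.
Cell (r2,c4): row 2 has {1,2,4,5,7}; column 4 has {1,2,3,4} → 6.
Cell (r3,c2): row 3 has {1,3,4,5,6}; column 2 has {2,5} → 7.
Cell (r3,c6): row 3 has {1,3,4,5,6,7}; column 6 has {1,4,5,6,7} → 2.
Cell (r5,c6): row 5 has {4,5,6,7}; column 6 has {1,2,4,5,6,7} → 3.
Cell (r6,c1): row 6 has {1,2,3,6}; column 1 has {3,4,6,7} → 5.
Cell (r6,c2): row 6 has {1,2,3,5,6}; column 2 has {2,5,7} → 4.
Cell (r6,c4): row 6 has {1,2,3,4,5,6}; column 4 has {1,2,3,4,6} → 7.
Cell (r1,c1): row 1 has {2,3,4,7}; column 1 has {3,4,5,6,7} → 1.
Cell (r1,c2): row 1 has {1,2,3,4,7}; column 2 has {2,4,5,7} → 6.
Cell (r1,c4): row 1 has {1,2,3,4,6,7}; column 4 has {1,2,3,4,6,7} → 5.
Cell (r2,c2): row 2 has {1,2,4,5,6,7}; column 2 has {2,4,5,6,7} → 3.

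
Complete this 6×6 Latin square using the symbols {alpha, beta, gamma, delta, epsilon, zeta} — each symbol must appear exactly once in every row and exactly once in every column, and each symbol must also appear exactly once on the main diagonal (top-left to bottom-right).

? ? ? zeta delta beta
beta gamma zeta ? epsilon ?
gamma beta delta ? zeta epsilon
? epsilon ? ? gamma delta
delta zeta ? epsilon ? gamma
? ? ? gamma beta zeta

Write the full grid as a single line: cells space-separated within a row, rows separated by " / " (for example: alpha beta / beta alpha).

epsilon alpha gamma zeta delta beta / beta gamma zeta delta epsilon alpha / gamma beta delta alpha zeta epsilon / zeta epsilon alpha beta gamma delta / delta zeta beta epsilon alpha gamma / alpha delta epsilon gamma beta zeta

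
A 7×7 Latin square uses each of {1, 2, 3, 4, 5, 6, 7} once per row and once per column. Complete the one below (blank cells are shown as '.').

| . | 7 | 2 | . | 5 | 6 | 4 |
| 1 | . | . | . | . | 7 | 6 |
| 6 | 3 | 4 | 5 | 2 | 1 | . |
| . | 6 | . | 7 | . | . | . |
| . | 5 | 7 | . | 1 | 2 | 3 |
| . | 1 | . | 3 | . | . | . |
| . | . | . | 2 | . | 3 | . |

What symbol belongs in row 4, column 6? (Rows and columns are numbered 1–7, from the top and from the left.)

5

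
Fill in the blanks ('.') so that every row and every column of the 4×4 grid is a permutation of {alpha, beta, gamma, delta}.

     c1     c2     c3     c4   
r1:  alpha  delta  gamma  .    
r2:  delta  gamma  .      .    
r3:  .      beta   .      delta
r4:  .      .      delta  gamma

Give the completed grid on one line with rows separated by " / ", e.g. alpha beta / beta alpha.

alpha delta gamma beta / delta gamma beta alpha / gamma beta alpha delta / beta alpha delta gamma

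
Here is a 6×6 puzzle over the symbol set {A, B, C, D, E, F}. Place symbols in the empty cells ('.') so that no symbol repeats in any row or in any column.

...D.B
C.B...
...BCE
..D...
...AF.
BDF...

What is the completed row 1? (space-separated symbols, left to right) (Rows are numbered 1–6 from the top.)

F C E D A B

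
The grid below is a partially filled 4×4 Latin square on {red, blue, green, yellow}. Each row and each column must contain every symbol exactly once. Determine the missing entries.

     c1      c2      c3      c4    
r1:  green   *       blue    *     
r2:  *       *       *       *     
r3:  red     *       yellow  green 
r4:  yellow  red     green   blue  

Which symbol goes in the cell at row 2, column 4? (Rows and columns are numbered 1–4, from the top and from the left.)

(r1,c2) = yellow
(r1,c4) = red
(r2,c1) = blue
(r2,c2) = green
(r2,c3) = red
(r2,c4) = yellow

yellow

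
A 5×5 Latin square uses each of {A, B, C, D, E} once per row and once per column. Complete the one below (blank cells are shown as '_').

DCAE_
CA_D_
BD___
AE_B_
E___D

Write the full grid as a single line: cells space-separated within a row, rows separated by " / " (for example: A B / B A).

D C A E B / C A B D E / B D E C A / A E D B C / E B C A D

At row 1, column 5: row 1 has {A,C,D,E}; column 5 has {D}; that leaves B.
At row 2, column 5: row 2 has {A,C,D}; column 5 has {B,D}; that leaves E.
At row 4, column 5: row 4 has {A,B,E}; column 5 has {B,D,E}; that leaves C.
At row 5, column 2: row 5 has {D,E}; column 2 has {A,C,D,E}; that leaves B.
At row 5, column 3: row 5 has {B,D,E}; column 3 has {A}; that leaves C.
At row 5, column 4: row 5 has {B,C,D,E}; column 4 has {B,D,E}; that leaves A.
At row 2, column 3: row 2 has {A,C,D,E}; column 3 has {A,C}; that leaves B.
At row 3, column 3: row 3 has {B,D}; column 3 has {A,B,C}; that leaves E.
At row 3, column 4: row 3 has {B,D,E}; column 4 has {A,B,D,E}; that leaves C.
At row 3, column 5: row 3 has {B,C,D,E}; column 5 has {B,C,D,E}; that leaves A.
At row 4, column 3: row 4 has {A,B,C,E}; column 3 has {A,B,C,E}; that leaves D.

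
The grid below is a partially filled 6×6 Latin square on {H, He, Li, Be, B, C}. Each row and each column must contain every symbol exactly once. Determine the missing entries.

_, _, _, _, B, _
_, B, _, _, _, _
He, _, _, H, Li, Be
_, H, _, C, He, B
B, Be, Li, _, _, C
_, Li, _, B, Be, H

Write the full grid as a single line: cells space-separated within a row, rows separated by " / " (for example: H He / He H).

H He C Be B Li / Be B H Li C He / He C B H Li Be / Li H Be C He B / B Be Li He H C / C Li He B Be H

(r3,c2) = C
(r3,c3) = B
(r4,c3) = Be
(r5,c4) = He
(r5,c5) = H
(r6,c1) = C
(r6,c3) = He
(r1,c2) = He
(r1,c6) = Li
(r2,c5) = C
(r2,c6) = He
(r4,c1) = Li
(r1,c4) = Be
(r2,c3) = H
(r2,c4) = Li
(r1,c1) = H
(r1,c3) = C
(r2,c1) = Be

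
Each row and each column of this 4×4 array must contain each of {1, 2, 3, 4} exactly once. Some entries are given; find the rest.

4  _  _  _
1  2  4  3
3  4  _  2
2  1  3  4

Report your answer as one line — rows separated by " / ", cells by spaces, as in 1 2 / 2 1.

4 3 2 1 / 1 2 4 3 / 3 4 1 2 / 2 1 3 4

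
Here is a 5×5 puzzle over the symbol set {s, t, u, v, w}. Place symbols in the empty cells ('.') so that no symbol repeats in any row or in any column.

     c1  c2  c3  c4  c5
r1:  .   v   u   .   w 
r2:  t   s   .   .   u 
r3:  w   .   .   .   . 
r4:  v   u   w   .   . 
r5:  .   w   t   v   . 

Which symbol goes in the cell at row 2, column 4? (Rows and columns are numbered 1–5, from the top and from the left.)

w

(r1,c1) = s
(r1,c4) = t
(r2,c3) = v
(r2,c4) = w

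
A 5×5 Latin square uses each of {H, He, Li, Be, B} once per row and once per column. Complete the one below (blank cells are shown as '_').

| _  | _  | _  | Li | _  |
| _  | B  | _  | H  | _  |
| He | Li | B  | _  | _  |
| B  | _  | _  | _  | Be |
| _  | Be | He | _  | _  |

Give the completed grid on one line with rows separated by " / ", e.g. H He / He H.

(r3,c4) = Be
(r3,c5) = H
(r4,c4) = He
(r5,c4) = B
(r5,c5) = Li
(r2,c5) = He
(r4,c2) = H
(r4,c3) = Li
(r5,c1) = H
(r1,c1) = Be
(r1,c2) = He
(r1,c3) = H
(r1,c5) = B
(r2,c1) = Li
(r2,c3) = Be

Be He H Li B / Li B Be H He / He Li B Be H / B H Li He Be / H Be He B Li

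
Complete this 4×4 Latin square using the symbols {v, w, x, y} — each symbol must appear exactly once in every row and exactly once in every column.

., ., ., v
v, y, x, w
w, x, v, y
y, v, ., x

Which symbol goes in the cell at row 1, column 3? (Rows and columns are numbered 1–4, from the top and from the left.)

(r1,c1) = x
(r1,c2) = w
(r1,c3) = y

y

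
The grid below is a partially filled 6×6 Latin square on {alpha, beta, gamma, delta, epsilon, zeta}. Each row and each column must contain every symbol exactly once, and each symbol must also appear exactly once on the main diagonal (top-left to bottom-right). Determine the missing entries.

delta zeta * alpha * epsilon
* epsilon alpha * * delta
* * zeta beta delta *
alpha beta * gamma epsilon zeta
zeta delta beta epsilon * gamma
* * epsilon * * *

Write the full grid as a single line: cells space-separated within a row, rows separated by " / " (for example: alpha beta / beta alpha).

delta zeta gamma alpha beta epsilon / beta epsilon alpha zeta gamma delta / epsilon gamma zeta beta delta alpha / alpha beta delta gamma epsilon zeta / zeta delta beta epsilon alpha gamma / gamma alpha epsilon delta zeta beta

row 1 has {alpha,delta,epsilon,zeta}; column 3 has {alpha,beta,epsilon,zeta} — only gamma is left for (r1,c3).
row 1 has {alpha,gamma,delta,epsilon,zeta}; column 5 has {delta,epsilon} — only beta is left for (r1,c5).
row 2 has {alpha,delta,epsilon}; column 4 has {alpha,beta,gamma,epsilon} — only zeta is left for (r2,c4).
row 2 has {alpha,delta,epsilon,zeta}; column 5 has {beta,delta,epsilon} — only gamma is left for (r2,c5).
row 3 has {beta,delta,zeta}; column 6 has {gamma,delta,epsilon,zeta} — only alpha is left for (r3,c6).
row 4 has {alpha,beta,gamma,epsilon,zeta}; column 3 has {alpha,beta,gamma,epsilon,zeta} — only delta is left for (r4,c3).
row 5 has {beta,gamma,delta,epsilon,zeta}; column 5 has {beta,gamma,delta,epsilon}; the diagonal has {gamma,delta,epsilon,zeta} — only alpha is left for (r5,c5).
row 6 has {epsilon}; column 4 has {alpha,beta,gamma,epsilon,zeta} — only delta is left for (r6,c4).
row 6 has {delta,epsilon}; column 5 has {alpha,beta,gamma,delta,epsilon} — only zeta is left for (r6,c5).
row 6 has {delta,epsilon,zeta}; column 6 has {alpha,gamma,delta,epsilon,zeta}; the diagonal has {alpha,gamma,delta,epsilon,zeta} — only beta is left for (r6,c6).
row 2 has {alpha,gamma,delta,epsilon,zeta}; column 1 has {alpha,delta,zeta} — only beta is left for (r2,c1).
row 3 has {alpha,beta,delta,zeta}; column 2 has {beta,delta,epsilon,zeta} — only gamma is left for (r3,c2).
row 6 has {beta,delta,epsilon,zeta}; column 1 has {alpha,beta,delta,zeta} — only gamma is left for (r6,c1).
row 6 has {beta,gamma,delta,epsilon,zeta}; column 2 has {beta,gamma,delta,epsilon,zeta} — only alpha is left for (r6,c2).
row 3 has {alpha,beta,gamma,delta,zeta}; column 1 has {alpha,beta,gamma,delta,zeta} — only epsilon is left for (r3,c1).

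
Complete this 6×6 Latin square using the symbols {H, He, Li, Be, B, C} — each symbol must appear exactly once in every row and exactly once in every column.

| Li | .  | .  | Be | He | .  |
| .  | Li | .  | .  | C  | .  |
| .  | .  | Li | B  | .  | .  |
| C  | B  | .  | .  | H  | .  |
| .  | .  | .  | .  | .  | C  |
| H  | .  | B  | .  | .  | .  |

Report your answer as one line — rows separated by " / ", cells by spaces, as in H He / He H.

Li H C Be He B / B Li He H C Be / He C Li B Be H / C B Be He H Li / Be He H Li B C / H Be B C Li He

Cell (r3,c5): row 3 has {Li,B}; column 5 has {H,He,C} → Be.
Cell (r6,c5): row 6 has {H,B}; column 5 has {H,He,Be,C} → Li.
Cell (r3,c1): row 3 has {Li,Be,B}; column 1 has {H,Li,C} → He.
Cell (r3,c6): row 3 has {He,Li,Be,B}; column 6 has {C} → H.
Cell (r5,c5): row 5 has {C}; column 5 has {H,He,Li,Be,C} → B.
Cell (r1,c6): row 1 has {He,Li,Be}; column 6 has {H,C} → B.
Cell (r3,c2): row 3 has {H,He,Li,Be,B}; column 2 has {Li,B} → C.
Cell (r5,c1): row 5 has {B,C}; column 1 has {H,He,Li,C} → Be.
Cell (r1,c2): row 1 has {He,Li,Be,B}; column 2 has {Li,B,C} → H.
Cell (r1,c3): row 1 has {H,He,Li,Be,B}; column 3 has {Li,B} → C.
Cell (r2,c1): row 2 has {Li,C}; column 1 has {H,He,Li,Be,C} → B.
Cell (r5,c2): row 5 has {Be,B,C}; column 2 has {H,Li,B,C} → He.
Cell (r5,c3): row 5 has {He,Be,B,C}; column 3 has {Li,B,C} → H.
Cell (r5,c4): row 5 has {H,He,Be,B,C}; column 4 has {Be,B} → Li.
Cell (r6,c2): row 6 has {H,Li,B}; column 2 has {H,He,Li,B,C} → Be.
Cell (r6,c6): row 6 has {H,Li,Be,B}; column 6 has {H,B,C} → He.
Cell (r2,c6): row 2 has {Li,B,C}; column 6 has {H,He,B,C} → Be.
Cell (r4,c4): row 4 has {H,B,C}; column 4 has {Li,Be,B} → He.
Cell (r4,c6): row 4 has {H,He,B,C}; column 6 has {H,He,Be,B,C} → Li.
Cell (r6,c4): row 6 has {H,He,Li,Be,B}; column 4 has {He,Li,Be,B} → C.
Cell (r2,c3): row 2 has {Li,Be,B,C}; column 3 has {H,Li,B,C} → He.
Cell (r2,c4): row 2 has {He,Li,Be,B,C}; column 4 has {He,Li,Be,B,C} → H.
Cell (r4,c3): row 4 has {H,He,Li,B,C}; column 3 has {H,He,Li,B,C} → Be.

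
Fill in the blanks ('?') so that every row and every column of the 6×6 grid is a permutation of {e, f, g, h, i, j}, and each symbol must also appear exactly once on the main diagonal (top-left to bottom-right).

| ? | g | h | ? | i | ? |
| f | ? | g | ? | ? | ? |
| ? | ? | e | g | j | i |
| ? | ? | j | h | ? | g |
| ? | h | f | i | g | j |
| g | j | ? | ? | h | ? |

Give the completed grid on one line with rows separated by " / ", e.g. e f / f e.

j g h f i e / f i g j e h / h f e g j i / i e j h f g / e h f i g j / g j i e h f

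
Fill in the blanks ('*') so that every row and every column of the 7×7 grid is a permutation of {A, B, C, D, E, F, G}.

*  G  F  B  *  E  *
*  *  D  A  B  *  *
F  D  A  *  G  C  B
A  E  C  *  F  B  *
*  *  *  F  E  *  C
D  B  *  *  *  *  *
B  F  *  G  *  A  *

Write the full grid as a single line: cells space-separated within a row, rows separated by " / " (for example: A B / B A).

C G F B D E A / E C D A B G F / F D A E G C B / A E C D F B G / G A B F E D C / D B G C A F E / B F E G C A D

row 1 has {B,E,F,G}; column 1 has {A,B,D,F} — only C is left for (r1,c1).
row 2 has {A,B,D}; column 2 has {B,D,E,F,G} — only C is left for (r2,c2).
row 3 has {A,B,C,D,F,G}; column 4 has {A,B,F,G} — only E is left for (r3,c4).
row 4 has {A,B,C,E,F}; column 4 has {A,B,E,F,G} — only D is left for (r4,c4).
row 4 has {A,B,C,D,E,F}; column 7 has {B,C} — only G is left for (r4,c7).
row 5 has {C,E,F}; column 1 has {A,B,C,D,F} — only G is left for (r5,c1).
row 5 has {C,E,F,G}; column 2 has {B,C,D,E,F,G} — only A is left for (r5,c2).
row 5 has {A,C,E,F,G}; column 3 has {A,C,D,F} — only B is left for (r5,c3).
row 5 has {A,B,C,E,F,G}; column 6 has {A,B,C,E} — only D is left for (r5,c6).
row 6 has {B,D}; column 4 has {A,B,D,E,F,G} — only C is left for (r6,c4).
row 6 has {B,C,D}; column 5 has {B,E,F,G} — only A is left for (r6,c5).
row 7 has {A,B,F,G}; column 3 has {A,B,C,D,F} — only E is left for (r7,c3).
row 7 has {A,B,E,F,G}; column 7 has {B,C,G} — only D is left for (r7,c7).
row 1 has {B,C,E,F,G}; column 5 has {A,B,E,F,G} — only D is left for (r1,c5).
row 1 has {B,C,D,E,F,G}; column 7 has {B,C,D,G} — only A is left for (r1,c7).
row 2 has {A,B,C,D}; column 1 has {A,B,C,D,F,G} — only E is left for (r2,c1).
row 2 has {A,B,C,D,E}; column 7 has {A,B,C,D,G} — only F is left for (r2,c7).
row 6 has {A,B,C,D}; column 3 has {A,B,C,D,E,F} — only G is left for (r6,c3).
row 6 has {A,B,C,D,G}; column 6 has {A,B,C,D,E} — only F is left for (r6,c6).
row 6 has {A,B,C,D,F,G}; column 7 has {A,B,C,D,F,G} — only E is left for (r6,c7).
row 7 has {A,B,D,E,F,G}; column 5 has {A,B,D,E,F,G} — only C is left for (r7,c5).
row 2 has {A,B,C,D,E,F}; column 6 has {A,B,C,D,E,F} — only G is left for (r2,c6).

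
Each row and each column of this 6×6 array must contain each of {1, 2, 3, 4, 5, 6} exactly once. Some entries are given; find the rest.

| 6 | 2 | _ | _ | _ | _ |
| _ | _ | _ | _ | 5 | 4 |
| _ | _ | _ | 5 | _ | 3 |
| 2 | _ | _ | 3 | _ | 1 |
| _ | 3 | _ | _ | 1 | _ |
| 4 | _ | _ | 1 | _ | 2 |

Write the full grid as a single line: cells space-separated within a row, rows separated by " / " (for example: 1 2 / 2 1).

Cell (r1,c4): row 1 has {2,6}; column 4 has {1,3,5} → 4.
Cell (r1,c5): row 1 has {2,4,6}; column 5 has {1,5} → 3.
Cell (r1,c6): row 1 has {2,3,4,6}; column 6 has {1,2,3,4} → 5.
Cell (r3,c1): row 3 has {3,5}; column 1 has {2,4,6} → 1.
Cell (r5,c1): row 5 has {1,3}; column 1 has {1,2,4,6} → 5.
Cell (r5,c6): row 5 has {1,3,5}; column 6 has {1,2,3,4,5} → 6.
Cell (r6,c5): row 6 has {1,2,4}; column 5 has {1,3,5} → 6.
Cell (r1,c3): row 1 has {2,3,4,5,6}; column 3 is empty so far → 1.
Cell (r2,c1): row 2 has {4,5}; column 1 has {1,2,4,5,6} → 3.
Cell (r4,c5): row 4 has {1,2,3}; column 5 has {1,3,5,6} → 4.
Cell (r5,c4): row 5 has {1,3,5,6}; column 4 has {1,3,4,5} → 2.
Cell (r6,c2): row 6 has {1,2,4,6}; column 2 has {2,3} → 5.
Cell (r6,c3): row 6 has {1,2,4,5,6}; column 3 has {1} → 3.
Cell (r2,c4): row 2 has {3,4,5}; column 4 has {1,2,3,4,5} → 6.
Cell (r3,c5): row 3 has {1,3,5}; column 5 has {1,3,4,5,6} → 2.
Cell (r4,c2): row 4 has {1,2,3,4}; column 2 has {2,3,5} → 6.
Cell (r4,c3): row 4 has {1,2,3,4,6}; column 3 has {1,3} → 5.
Cell (r5,c3): row 5 has {1,2,3,5,6}; column 3 has {1,3,5} → 4.
Cell (r2,c2): row 2 has {3,4,5,6}; column 2 has {2,3,5,6} → 1.
Cell (r2,c3): row 2 has {1,3,4,5,6}; column 3 has {1,3,4,5} → 2.
Cell (r3,c2): row 3 has {1,2,3,5}; column 2 has {1,2,3,5,6} → 4.
Cell (r3,c3): row 3 has {1,2,3,4,5}; column 3 has {1,2,3,4,5} → 6.

6 2 1 4 3 5 / 3 1 2 6 5 4 / 1 4 6 5 2 3 / 2 6 5 3 4 1 / 5 3 4 2 1 6 / 4 5 3 1 6 2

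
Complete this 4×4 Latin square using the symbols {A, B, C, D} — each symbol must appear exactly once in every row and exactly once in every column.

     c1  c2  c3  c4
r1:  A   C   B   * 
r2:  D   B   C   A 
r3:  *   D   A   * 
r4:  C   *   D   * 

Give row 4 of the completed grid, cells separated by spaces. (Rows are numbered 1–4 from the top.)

(r1,c4) = D
(r3,c1) = B
(r3,c4) = C
(r4,c2) = A
(r4,c4) = B

C A D B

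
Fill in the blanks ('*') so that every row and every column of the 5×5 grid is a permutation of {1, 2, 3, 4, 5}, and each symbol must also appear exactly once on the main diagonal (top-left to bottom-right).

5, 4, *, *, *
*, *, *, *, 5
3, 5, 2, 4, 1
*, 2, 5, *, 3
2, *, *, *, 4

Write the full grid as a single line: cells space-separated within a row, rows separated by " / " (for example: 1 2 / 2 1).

row 1 has {4,5}; column 5 has {1,3,4,5} — only 2 is left for (r1,c5).
row 4 has {2,3,5}; column 4 has {4}; the diagonal has {2,4,5} — only 1 is left for (r4,c4).
row 1 has {2,4,5}; column 4 has {1,4} — only 3 is left for (r1,c4).
row 2 has {5}; column 2 has {2,4,5}; the diagonal has {1,2,4,5} — only 3 is left for (r2,c2).
row 2 has {3,5}; column 4 has {1,3,4} — only 2 is left for (r2,c4).
row 4 has {1,2,3,5}; column 1 has {2,3,5} — only 4 is left for (r4,c1).
row 5 has {2,4}; column 2 has {2,3,4,5} — only 1 is left for (r5,c2).
row 5 has {1,2,4}; column 3 has {2,5} — only 3 is left for (r5,c3).
row 5 has {1,2,3,4}; column 4 has {1,2,3,4} — only 5 is left for (r5,c4).
row 1 has {2,3,4,5}; column 3 has {2,3,5} — only 1 is left for (r1,c3).
row 2 has {2,3,5}; column 1 has {2,3,4,5} — only 1 is left for (r2,c1).
row 2 has {1,2,3,5}; column 3 has {1,2,3,5} — only 4 is left for (r2,c3).

5 4 1 3 2 / 1 3 4 2 5 / 3 5 2 4 1 / 4 2 5 1 3 / 2 1 3 5 4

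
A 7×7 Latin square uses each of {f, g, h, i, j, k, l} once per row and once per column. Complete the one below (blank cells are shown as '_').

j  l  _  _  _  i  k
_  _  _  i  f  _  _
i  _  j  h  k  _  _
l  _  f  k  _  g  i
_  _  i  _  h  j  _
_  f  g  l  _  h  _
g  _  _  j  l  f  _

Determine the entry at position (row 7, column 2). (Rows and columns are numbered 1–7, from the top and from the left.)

(r1,c3) = h
(r1,c5) = g
(r3,c2) = g
(r3,c6) = l
(r3,c7) = f
(r4,c5) = j
(r5,c2) = k
(r6,c1) = k
(r6,c5) = i
(r6,c7) = j
(r7,c3) = k
(r7,c7) = h
(r1,c4) = f
(r2,c1) = h
(r2,c2) = j
(r2,c3) = l
(r2,c6) = k
(r2,c7) = g
(r4,c2) = h
(r5,c1) = f
(r5,c4) = g
(r5,c7) = l
(r7,c2) = i

i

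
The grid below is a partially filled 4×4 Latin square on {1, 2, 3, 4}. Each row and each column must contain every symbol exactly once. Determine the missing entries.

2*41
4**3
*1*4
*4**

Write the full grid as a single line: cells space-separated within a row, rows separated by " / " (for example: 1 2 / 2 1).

2 3 4 1 / 4 2 1 3 / 3 1 2 4 / 1 4 3 2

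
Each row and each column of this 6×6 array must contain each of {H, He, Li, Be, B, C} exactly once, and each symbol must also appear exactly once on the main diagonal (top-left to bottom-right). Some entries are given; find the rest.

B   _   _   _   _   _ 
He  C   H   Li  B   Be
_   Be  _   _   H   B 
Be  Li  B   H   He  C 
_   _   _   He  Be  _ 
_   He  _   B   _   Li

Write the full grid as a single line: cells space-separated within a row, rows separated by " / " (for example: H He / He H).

B H C Be Li He / He C H Li B Be / Li Be He C H B / Be Li B H He C / C B Li He Be H / H He Be B C Li

Cell (r1,c2): row 1 has {B}; column 2 has {He,Li,Be,C} → H.
Cell (r1,c6): row 1 has {H,B}; column 6 has {Li,Be,B,C} → He.
Cell (r3,c3): row 3 has {H,Be,B}; column 3 has {H,B}; the diagonal has {H,Li,Be,B,C} → He.
Cell (r3,c4): row 3 has {H,He,Be,B}; column 4 has {H,He,Li,B} → C.
Cell (r5,c2): row 5 has {He,Be}; column 2 has {H,He,Li,Be,C} → B.
Cell (r5,c6): row 5 has {He,Be,B}; column 6 has {He,Li,Be,B,C} → H.
Cell (r6,c5): row 6 has {He,Li,B}; column 5 has {H,He,Be,B} → C.
Cell (r1,c4): row 1 has {H,He,B}; column 4 has {H,He,Li,B,C} → Be.
Cell (r1,c5): row 1 has {H,He,Be,B}; column 5 has {H,He,Be,B,C} → Li.
Cell (r3,c1): row 3 has {H,He,Be,B,C}; column 1 has {He,Be,B} → Li.
Cell (r5,c1): row 5 has {H,He,Be,B}; column 1 has {He,Li,Be,B} → C.
Cell (r5,c3): row 5 has {H,He,Be,B,C}; column 3 has {H,He,B} → Li.
Cell (r6,c1): row 6 has {He,Li,B,C}; column 1 has {He,Li,Be,B,C} → H.
Cell (r6,c3): row 6 has {H,He,Li,B,C}; column 3 has {H,He,Li,B} → Be.
Cell (r1,c3): row 1 has {H,He,Li,Be,B}; column 3 has {H,He,Li,Be,B} → C.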